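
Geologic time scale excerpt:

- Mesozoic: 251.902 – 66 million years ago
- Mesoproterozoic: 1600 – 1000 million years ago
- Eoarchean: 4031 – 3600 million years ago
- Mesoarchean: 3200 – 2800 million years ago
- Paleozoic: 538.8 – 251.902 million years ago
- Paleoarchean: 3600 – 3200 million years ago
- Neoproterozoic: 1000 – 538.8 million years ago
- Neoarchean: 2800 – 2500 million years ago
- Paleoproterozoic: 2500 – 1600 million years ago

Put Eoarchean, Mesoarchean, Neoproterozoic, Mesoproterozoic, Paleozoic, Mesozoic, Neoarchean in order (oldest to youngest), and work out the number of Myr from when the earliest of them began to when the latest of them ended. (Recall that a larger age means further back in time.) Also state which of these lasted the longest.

Eoarchean → Mesoarchean → Neoarchean → Mesoproterozoic → Neoproterozoic → Paleozoic → Mesozoic; total span 3965 Myr; longest is Mesoproterozoic

From the excerpt: Eoarchean 4031–3600; Mesoarchean 3200–2800; Neoproterozoic 1000–538.8; Mesoproterozoic 1600–1000; Paleozoic 538.8–251.902; Mesozoic 251.902–66; Neoarchean 2800–2500 (Ma).
Larger Ma is earlier, so the oldest is Eoarchean and the youngest is Mesozoic; oldest to youngest: Eoarchean, Mesoarchean, Neoarchean, Mesoproterozoic, Neoproterozoic, Paleozoic, Mesozoic.
Oldest start 4031 minus youngest end 66 gives 3965 Myr overall.
Individual lengths (start − end): Eoarchean 431; Mesozoic 185.902; Mesoproterozoic 600; Mesoarchean 400; Paleozoic 286.898; Neoarchean 300; Neoproterozoic 461.2. The largest is Mesoproterozoic at 600 Myr.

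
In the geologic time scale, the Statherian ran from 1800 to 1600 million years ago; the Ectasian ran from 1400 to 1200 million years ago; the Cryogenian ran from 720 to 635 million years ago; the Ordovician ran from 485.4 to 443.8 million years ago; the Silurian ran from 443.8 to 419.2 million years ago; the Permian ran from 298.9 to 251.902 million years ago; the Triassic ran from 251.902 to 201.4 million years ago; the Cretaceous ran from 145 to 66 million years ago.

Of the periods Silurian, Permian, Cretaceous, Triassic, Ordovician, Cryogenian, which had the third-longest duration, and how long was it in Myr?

Start − end for each: Silurian 443.8 − 419.2 = 24.6; Permian 298.9 − 251.902 = 46.998; Cretaceous 145 − 66 = 79; Triassic 251.902 − 201.4 = 50.502; Ordovician 485.4 − 443.8 = 41.6; Cryogenian 720 − 635 = 85.
Ranking these from longest: Cryogenian > Cretaceous > Triassic > Permian > Ordovician > Silurian.
Position 3 in that ranking is Triassic, which lasted 50.502 Myr.

Triassic, 50.502 million years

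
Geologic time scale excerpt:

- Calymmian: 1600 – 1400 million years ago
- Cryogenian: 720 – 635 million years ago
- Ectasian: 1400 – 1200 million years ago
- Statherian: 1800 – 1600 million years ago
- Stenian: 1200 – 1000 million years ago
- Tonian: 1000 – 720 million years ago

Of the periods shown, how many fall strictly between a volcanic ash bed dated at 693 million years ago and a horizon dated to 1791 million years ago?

4

The older date is 1791 Ma and the younger is 693 Ma.
Periods with start < 1791 and end > 693 Ma: Calymmian (1600–1400), Ectasian (1400–1200), Stenian (1200–1000), Tonian (1000–720).
That is 4 complete periods.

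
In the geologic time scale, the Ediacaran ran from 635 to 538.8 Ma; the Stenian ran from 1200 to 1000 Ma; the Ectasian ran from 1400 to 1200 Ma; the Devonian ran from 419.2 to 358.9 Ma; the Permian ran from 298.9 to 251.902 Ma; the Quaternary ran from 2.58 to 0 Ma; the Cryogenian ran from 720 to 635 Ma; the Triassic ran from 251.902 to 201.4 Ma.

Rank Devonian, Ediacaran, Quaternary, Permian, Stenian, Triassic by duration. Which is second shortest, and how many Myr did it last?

Permian, 46.998 million years

Durations: Devonian 60.3; Ediacaran 96.2; Quaternary 2.58; Permian 46.998; Stenian 200; Triassic 50.502 Myr.
Sorted shortest-first: Quaternary (2.58), Permian (46.998), Triassic (50.502), Devonian (60.3), Ediacaran (96.2), Stenian (200).
The second shortest is Permian at 46.998 Myr.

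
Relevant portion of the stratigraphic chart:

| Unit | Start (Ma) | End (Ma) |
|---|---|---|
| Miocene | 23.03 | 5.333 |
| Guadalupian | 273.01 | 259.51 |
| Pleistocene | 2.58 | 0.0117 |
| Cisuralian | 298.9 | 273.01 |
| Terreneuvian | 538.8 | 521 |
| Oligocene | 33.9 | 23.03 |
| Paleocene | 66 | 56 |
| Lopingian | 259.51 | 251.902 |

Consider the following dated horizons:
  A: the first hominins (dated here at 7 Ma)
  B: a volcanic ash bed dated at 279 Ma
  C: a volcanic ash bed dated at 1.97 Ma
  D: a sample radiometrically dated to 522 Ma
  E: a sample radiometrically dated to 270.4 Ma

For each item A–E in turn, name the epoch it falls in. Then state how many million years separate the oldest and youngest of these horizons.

A: 7 Ma lies in 23.03–5.333 Ma, so Miocene.
B: 279 Ma lies in 298.9–273.01 Ma, so Cisuralian.
C: 1.97 Ma lies in 2.58–0.0117 Ma, so Pleistocene.
D: 522 Ma lies in 538.8–521 Ma, so Terreneuvian.
E: 270.4 Ma lies in 273.01–259.51 Ma, so Guadalupian.
Oldest = 522 Ma, youngest = 1.97 Ma → span 520.03 Myr.

A — Miocene; B — Cisuralian; C — Pleistocene; D — Terreneuvian; E — Guadalupian; span 520.03 million years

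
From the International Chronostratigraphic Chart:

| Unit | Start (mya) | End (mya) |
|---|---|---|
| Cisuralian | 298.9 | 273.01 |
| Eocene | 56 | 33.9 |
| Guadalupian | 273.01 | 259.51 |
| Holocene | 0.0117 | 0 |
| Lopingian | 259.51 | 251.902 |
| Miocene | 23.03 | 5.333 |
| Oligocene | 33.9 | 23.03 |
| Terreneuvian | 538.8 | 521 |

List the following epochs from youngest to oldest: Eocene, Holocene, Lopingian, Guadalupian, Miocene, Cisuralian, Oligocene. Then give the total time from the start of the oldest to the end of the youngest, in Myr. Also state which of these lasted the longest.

From the excerpt: Eocene 56–33.9; Holocene 0.0117–0; Lopingian 259.51–251.902; Guadalupian 273.01–259.51; Miocene 23.03–5.333; Cisuralian 298.9–273.01; Oligocene 33.9–23.03 (Ma).
Larger Ma is earlier, so the oldest is Cisuralian and the youngest is Holocene; youngest to oldest: Holocene, Miocene, Oligocene, Eocene, Lopingian, Guadalupian, Cisuralian.
Oldest start 298.9 minus youngest end 0 gives 298.9 Myr overall.
Individual lengths (start − end): Oligocene 10.87; Guadalupian 13.5; Holocene 0.0117; Eocene 22.1; Miocene 17.697; Cisuralian 25.89; Lopingian 7.608. The largest is Cisuralian at 25.89 Myr.

Holocene → Miocene → Oligocene → Eocene → Lopingian → Guadalupian → Cisuralian; total span 298.9 Myr; longest is Cisuralian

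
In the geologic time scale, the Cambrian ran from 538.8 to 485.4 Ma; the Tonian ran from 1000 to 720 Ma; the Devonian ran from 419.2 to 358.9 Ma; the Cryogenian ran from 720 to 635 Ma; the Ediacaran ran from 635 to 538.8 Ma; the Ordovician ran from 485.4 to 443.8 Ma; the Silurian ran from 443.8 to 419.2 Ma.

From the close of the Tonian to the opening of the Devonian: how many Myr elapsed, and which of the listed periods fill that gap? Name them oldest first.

End of Tonian = 720 Ma; start of Devonian = 419.2 Ma.
Gap = 720 − 419.2 = 300.8 Myr.
Periods wholly inside 720–419.2 Ma: Cryogenian (720–635), Ediacaran (635–538.8), Cambrian (538.8–485.4), Ordovician (485.4–443.8), Silurian (443.8–419.2).

300.8 million years; Cryogenian, Ediacaran, Cambrian, Ordovician, Silurian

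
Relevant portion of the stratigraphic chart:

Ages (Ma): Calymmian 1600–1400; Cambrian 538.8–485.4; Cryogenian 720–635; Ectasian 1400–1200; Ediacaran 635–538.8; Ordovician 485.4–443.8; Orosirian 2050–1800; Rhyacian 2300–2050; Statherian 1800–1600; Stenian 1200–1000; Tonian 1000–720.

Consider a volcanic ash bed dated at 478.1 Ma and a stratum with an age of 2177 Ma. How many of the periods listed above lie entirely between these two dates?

9

2177 Ma sits inside the Rhyacian (2300–2050) and 478.1 Ma inside the Ordovician (485.4–443.8); neither of those is wholly between the two dates.
The listed periods lying completely between them are Orosirian, Statherian, Calymmian, Ectasian, Stenian, Tonian, Cryogenian, Ediacaran, Cambrian — 9 in all.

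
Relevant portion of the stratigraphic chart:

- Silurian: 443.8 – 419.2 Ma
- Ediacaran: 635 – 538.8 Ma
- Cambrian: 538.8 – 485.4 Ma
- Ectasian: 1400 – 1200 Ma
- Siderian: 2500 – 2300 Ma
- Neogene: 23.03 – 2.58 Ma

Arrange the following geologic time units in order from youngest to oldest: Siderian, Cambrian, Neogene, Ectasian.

Neogene → Cambrian → Ectasian → Siderian

Read off each span (Ma): Siderian 2500–2300; Cambrian 538.8–485.4; Neogene 23.03–2.58; Ectasian 1400–1200.
Larger Ma is older, so oldest→youngest is Siderian, Ectasian, Cambrian, Neogene; reverse it for youngest→oldest.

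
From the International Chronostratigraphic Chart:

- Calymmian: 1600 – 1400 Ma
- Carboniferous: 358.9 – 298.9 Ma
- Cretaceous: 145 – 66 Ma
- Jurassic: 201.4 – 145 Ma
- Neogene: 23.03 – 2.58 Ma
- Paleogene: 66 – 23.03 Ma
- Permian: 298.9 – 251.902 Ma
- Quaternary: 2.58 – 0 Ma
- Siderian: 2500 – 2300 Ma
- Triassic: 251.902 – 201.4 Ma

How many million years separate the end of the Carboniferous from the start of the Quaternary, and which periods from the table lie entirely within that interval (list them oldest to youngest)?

End of Carboniferous = 298.9 Ma; start of Quaternary = 2.58 Ma.
Gap = 298.9 − 2.58 = 296.32 Myr.
Periods wholly inside 298.9–2.58 Ma: Permian (298.9–251.902), Triassic (251.902–201.4), Jurassic (201.4–145), Cretaceous (145–66), Paleogene (66–23.03), Neogene (23.03–2.58).

296.32 million years; Permian, Triassic, Jurassic, Cretaceous, Paleogene, Neogene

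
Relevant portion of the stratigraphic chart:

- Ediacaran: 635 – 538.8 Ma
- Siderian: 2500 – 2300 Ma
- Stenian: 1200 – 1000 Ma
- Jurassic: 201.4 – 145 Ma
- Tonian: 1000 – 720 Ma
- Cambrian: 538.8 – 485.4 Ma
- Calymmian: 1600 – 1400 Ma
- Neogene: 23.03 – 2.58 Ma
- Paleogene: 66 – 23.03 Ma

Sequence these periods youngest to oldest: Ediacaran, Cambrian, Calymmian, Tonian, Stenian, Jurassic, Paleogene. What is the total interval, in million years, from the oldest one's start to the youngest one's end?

Start ages (Ma): Calymmian 1600, Stenian 1200, Tonian 1000, Ediacaran 635, Cambrian 538.8, Jurassic 201.4, Paleogene 66.
Ordered youngest to oldest: Paleogene, Jurassic, Cambrian, Ediacaran, Tonian, Stenian, Calymmian.
Span = 1600 − 23.03 = 1576.97 Myr.

Paleogene, Jurassic, Cambrian, Ediacaran, Tonian, Stenian, Calymmian; total span 1576.97 Myr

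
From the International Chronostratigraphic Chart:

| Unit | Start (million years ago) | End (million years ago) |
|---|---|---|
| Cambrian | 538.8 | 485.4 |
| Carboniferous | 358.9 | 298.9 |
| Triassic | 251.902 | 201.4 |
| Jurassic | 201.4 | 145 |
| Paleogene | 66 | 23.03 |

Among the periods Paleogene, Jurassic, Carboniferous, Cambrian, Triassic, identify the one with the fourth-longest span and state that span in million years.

Triassic, 50.502 million years

Durations: Paleogene 42.97; Jurassic 56.4; Carboniferous 60; Cambrian 53.4; Triassic 50.502 Myr.
Sorted longest-first: Carboniferous (60), Jurassic (56.4), Cambrian (53.4), Triassic (50.502), Paleogene (42.97).
The fourth longest is Triassic at 50.502 Myr.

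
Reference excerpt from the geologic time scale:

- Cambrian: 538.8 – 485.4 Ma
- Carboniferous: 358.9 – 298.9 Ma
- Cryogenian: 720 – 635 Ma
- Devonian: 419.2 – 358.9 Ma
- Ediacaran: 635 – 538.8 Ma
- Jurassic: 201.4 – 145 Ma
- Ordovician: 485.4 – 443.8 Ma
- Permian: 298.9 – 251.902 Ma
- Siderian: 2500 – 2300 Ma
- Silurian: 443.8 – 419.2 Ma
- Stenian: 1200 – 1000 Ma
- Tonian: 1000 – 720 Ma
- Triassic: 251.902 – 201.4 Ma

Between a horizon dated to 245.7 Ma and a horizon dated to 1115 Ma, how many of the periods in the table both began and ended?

9

1115 Ma sits inside the Stenian (1200–1000) and 245.7 Ma inside the Triassic (251.902–201.4); neither of those is wholly between the two dates.
The listed periods lying completely between them are Tonian, Cryogenian, Ediacaran, Cambrian, Ordovician, Silurian, Devonian, Carboniferous, Permian — 9 in all.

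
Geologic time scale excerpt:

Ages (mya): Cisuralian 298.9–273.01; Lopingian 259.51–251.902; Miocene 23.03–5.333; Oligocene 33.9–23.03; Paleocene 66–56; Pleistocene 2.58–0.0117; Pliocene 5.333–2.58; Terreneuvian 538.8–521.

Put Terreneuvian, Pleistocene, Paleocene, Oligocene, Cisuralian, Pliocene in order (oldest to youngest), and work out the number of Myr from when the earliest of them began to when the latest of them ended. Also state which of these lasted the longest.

Start ages (Ma): Terreneuvian 538.8, Cisuralian 298.9, Paleocene 66, Oligocene 33.9, Pliocene 5.333, Pleistocene 2.58.
Ordered oldest to youngest: Terreneuvian, Cisuralian, Paleocene, Oligocene, Pliocene, Pleistocene.
Span = 538.8 − 0.0117 = 538.7883 Myr.
Durations: Cisuralian 25.89, Terreneuvian 17.8, Paleocene 10, Pleistocene 2.5683, Pliocene 2.753, Oligocene 10.87 → longest is Cisuralian (25.89 Myr).

Terreneuvian → Cisuralian → Paleocene → Oligocene → Pliocene → Pleistocene; total span 538.7883 Myr; longest is Cisuralian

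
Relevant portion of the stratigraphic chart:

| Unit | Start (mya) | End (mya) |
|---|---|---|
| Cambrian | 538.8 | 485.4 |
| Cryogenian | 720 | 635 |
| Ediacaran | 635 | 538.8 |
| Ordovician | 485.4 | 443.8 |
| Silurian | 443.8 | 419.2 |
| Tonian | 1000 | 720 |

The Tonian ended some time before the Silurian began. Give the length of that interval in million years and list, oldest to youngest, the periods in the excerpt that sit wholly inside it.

The Tonian closes at 720 Ma and the Silurian opens at 443.8 Ma, so the interval is 720 − 443.8 = 276.2 Myr.
A period fits inside if it starts at or after 720 Ma and ends at or before 443.8 Ma; oldest first that gives Cryogenian, Ediacaran, Cambrian, Ordovician.

276.2 million years; Cryogenian, Ediacaran, Cambrian, Ordovician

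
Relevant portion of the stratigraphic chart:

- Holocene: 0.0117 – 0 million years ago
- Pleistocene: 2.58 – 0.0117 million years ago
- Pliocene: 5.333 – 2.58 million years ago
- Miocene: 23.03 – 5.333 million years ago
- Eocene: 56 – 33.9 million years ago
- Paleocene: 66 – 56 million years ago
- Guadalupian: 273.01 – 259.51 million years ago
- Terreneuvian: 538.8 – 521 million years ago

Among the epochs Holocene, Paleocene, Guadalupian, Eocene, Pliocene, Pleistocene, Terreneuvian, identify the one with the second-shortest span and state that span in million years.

Durations: Holocene 0.0117; Paleocene 10; Guadalupian 13.5; Eocene 22.1; Pliocene 2.753; Pleistocene 2.5683; Terreneuvian 17.8 Myr.
Sorted shortest-first: Holocene (0.0117), Pleistocene (2.5683), Pliocene (2.753), Paleocene (10), Guadalupian (13.5), Terreneuvian (17.8), Eocene (22.1).
The second shortest is Pleistocene at 2.5683 Myr.

Pleistocene, 2.5683 million years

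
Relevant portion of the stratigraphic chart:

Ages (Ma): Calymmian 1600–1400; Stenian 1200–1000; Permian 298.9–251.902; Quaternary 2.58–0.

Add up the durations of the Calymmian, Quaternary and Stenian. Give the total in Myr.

402.58 million years

Duration is start − end for each: (1600 − 1400) + (2.58 − 0) + (1200 − 1000).
That is 200 + 2.58 + 200, which totals 402.58 million years.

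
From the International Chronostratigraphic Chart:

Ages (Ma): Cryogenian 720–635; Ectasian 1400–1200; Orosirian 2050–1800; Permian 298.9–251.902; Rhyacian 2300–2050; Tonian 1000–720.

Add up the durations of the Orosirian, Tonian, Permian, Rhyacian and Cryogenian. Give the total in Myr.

Duration is start − end for each: (2050 − 1800) + (1000 − 720) + (298.9 − 251.902) + (2300 − 2050) + (720 − 635).
That is 250 + 280 + 46.998 + 250 + 85, which totals 911.998 million years.

911.998 million years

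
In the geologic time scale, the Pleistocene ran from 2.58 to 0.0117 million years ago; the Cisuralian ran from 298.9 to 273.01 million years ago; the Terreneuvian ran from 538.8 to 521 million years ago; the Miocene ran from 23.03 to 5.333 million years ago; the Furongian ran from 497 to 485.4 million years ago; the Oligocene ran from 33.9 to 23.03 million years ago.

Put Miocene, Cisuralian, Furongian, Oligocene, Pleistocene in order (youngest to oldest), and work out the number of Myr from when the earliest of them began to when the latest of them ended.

Start ages (Ma): Furongian 497, Cisuralian 298.9, Oligocene 33.9, Miocene 23.03, Pleistocene 2.58.
Ordered youngest to oldest: Pleistocene, Miocene, Oligocene, Cisuralian, Furongian.
Span = 497 − 0.0117 = 496.9883 Myr.

Pleistocene → Miocene → Oligocene → Cisuralian → Furongian; total span 496.9883 Myr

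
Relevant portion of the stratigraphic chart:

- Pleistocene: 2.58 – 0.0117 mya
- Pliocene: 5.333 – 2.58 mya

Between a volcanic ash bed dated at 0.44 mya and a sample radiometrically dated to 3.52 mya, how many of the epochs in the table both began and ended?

0

Checking each listed span, none has both start < 3.52 Ma and end > 0.44 Ma — every epoch straddles one of the two dates or lies outside them — so the count is 0.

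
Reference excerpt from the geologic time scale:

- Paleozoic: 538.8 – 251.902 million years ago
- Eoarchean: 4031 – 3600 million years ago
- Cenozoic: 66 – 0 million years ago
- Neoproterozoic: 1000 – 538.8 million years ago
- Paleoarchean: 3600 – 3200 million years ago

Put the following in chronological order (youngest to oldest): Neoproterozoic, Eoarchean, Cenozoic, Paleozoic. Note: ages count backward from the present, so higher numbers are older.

The oldest of these is Eoarchean (starts 4031 Ma) and the youngest is Cenozoic (ends 0 Ma).
In between, by decreasing start age: Neoproterozoic (1000), Paleozoic (538.8).
Listing youngest first means reversing that sequence.

Cenozoic, Paleozoic, Neoproterozoic, Eoarchean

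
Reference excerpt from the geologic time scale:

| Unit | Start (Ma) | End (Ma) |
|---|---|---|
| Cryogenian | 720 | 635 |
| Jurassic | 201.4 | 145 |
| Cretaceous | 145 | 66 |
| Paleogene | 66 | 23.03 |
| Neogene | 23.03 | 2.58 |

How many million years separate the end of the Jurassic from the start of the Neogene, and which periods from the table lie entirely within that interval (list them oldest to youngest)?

End of Jurassic = 145 Ma; start of Neogene = 23.03 Ma.
Gap = 145 − 23.03 = 121.97 Myr.
Periods wholly inside 145–23.03 Ma: Cretaceous (145–66), Paleogene (66–23.03).

121.97 million years; Cretaceous, Paleogene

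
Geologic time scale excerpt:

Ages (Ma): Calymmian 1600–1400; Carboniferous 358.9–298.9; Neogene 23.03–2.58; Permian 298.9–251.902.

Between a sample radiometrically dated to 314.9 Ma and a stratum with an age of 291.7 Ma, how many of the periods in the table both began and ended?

The older date is 314.9 Ma and the younger is 291.7 Ma.
No period both begins after 314.9 Ma and ends before 291.7 Ma, so the count is 0.

0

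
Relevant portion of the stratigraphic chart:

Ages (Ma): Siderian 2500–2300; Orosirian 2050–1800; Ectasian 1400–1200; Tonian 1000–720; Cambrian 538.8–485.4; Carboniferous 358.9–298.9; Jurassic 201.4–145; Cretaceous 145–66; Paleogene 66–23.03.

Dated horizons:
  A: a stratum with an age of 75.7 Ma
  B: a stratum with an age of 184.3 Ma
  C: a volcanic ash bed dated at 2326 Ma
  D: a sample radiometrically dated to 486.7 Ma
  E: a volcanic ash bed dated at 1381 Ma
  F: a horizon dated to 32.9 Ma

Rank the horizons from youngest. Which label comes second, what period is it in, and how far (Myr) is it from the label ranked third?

Smaller Ma means younger, so youngest first: F 32.9 < A 75.7 < B 184.3 < D 486.7 < E 1381 < C 2326.
Counting 2 along gives A (75.7 Ma); the excerpt puts that inside the Cretaceous, 145–66 Ma.
Next in line is B (184.3 Ma), and 184.3 − 75.7 = 108.6 Myr.

A, in the Cretaceous; 108.6 million years to B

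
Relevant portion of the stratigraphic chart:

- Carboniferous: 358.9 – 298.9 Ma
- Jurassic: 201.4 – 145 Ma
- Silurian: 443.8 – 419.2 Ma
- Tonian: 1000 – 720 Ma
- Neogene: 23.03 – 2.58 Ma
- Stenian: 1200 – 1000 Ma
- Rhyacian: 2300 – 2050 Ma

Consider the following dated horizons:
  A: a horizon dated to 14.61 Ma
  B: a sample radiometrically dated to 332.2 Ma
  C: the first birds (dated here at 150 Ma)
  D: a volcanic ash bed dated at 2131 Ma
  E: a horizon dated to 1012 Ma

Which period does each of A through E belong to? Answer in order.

A — Neogene; B — Carboniferous; C — Jurassic; D — Rhyacian; E — Stenian

A: 14.61 Ma lies in 23.03–2.58 Ma, so Neogene.
B: 332.2 Ma lies in 358.9–298.9 Ma, so Carboniferous.
C: 150 Ma lies in 201.4–145 Ma, so Jurassic.
D: 2131 Ma lies in 2300–2050 Ma, so Rhyacian.
E: 1012 Ma lies in 1200–1000 Ma, so Stenian.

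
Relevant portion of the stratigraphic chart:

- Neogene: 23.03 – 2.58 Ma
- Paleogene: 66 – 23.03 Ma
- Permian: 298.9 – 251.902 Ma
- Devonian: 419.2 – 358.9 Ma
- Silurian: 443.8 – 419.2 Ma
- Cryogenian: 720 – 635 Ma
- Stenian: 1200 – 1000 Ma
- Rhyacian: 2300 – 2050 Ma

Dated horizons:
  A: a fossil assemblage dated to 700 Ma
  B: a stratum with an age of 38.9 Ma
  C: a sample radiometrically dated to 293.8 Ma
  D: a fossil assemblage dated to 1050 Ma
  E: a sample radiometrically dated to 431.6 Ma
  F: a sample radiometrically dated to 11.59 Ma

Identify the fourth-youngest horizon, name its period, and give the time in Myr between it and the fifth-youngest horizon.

Sorted youngest-first by Ma: F (11.59), B (38.9), C (293.8), E (431.6), A (700), D (1050).
The fourth youngest is E at 431.6 Ma, which lies in 443.8–419.2 Ma: the Silurian.
The fifth youngest is A at 700 Ma; separation = |431.6 − 700| = 268.4 Myr.

E, in the Silurian; 268.4 million years to A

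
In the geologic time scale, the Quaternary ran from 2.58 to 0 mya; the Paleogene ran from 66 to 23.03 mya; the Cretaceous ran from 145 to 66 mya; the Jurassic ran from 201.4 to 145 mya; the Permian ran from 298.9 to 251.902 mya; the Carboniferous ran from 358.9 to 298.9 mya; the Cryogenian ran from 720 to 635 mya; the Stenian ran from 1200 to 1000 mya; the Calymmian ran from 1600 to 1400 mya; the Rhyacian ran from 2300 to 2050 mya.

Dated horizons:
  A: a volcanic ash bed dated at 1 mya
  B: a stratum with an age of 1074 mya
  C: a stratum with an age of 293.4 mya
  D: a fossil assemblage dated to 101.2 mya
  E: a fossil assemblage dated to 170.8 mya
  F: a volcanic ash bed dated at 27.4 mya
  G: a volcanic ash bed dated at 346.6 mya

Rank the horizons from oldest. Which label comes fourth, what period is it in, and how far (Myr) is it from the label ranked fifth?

Sorted oldest-first by Ma: B (1074), G (346.6), C (293.4), E (170.8), D (101.2), F (27.4), A (1).
The fourth oldest is E at 170.8 Ma, which lies in 201.4–145 Ma: the Jurassic.
The fifth oldest is D at 101.2 Ma; separation = |170.8 − 101.2| = 69.6 Myr.

E, in the Jurassic; 69.6 million years to D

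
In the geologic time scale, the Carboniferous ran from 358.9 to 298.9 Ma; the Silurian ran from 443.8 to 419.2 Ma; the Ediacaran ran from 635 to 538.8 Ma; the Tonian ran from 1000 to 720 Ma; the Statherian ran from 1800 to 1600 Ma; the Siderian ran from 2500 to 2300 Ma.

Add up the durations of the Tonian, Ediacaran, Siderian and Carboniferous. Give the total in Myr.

636.2 million years

Each duration: Tonian = 280; Ediacaran = 96.2; Siderian = 200; Carboniferous = 60.
Sum: 280 + 96.2 + 200 + 60 = 636.2 Myr.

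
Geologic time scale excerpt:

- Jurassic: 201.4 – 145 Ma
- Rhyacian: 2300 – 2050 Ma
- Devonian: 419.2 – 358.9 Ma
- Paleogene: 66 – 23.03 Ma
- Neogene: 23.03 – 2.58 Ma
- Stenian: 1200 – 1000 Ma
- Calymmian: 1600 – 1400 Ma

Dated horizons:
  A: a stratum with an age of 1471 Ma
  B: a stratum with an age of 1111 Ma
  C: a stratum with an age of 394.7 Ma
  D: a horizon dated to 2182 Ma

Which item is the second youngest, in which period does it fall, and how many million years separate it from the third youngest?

Sorted youngest-first by Ma: C (394.7), B (1111), A (1471), D (2182).
The second youngest is B at 1111 Ma, which lies in 1200–1000 Ma: the Stenian.
The third youngest is A at 1471 Ma; separation = |1111 − 1471| = 360 Myr.

B, in the Stenian; 360 million years to A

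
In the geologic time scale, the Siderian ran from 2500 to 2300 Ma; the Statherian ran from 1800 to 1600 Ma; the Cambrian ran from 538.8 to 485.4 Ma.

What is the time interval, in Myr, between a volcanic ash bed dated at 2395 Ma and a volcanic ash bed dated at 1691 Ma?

2395 − 1691 = 704 million years.

704 million years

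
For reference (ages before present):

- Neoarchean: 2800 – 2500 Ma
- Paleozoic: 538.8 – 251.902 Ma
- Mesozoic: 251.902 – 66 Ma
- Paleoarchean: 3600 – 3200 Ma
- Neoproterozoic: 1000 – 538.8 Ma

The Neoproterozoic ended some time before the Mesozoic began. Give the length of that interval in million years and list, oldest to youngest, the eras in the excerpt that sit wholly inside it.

286.898 million years; Paleozoic

End of Neoproterozoic = 538.8 Ma; start of Mesozoic = 251.902 Ma.
Gap = 538.8 − 251.902 = 286.898 Myr.
Eras wholly inside 538.8–251.902 Ma: Paleozoic (538.8–251.902).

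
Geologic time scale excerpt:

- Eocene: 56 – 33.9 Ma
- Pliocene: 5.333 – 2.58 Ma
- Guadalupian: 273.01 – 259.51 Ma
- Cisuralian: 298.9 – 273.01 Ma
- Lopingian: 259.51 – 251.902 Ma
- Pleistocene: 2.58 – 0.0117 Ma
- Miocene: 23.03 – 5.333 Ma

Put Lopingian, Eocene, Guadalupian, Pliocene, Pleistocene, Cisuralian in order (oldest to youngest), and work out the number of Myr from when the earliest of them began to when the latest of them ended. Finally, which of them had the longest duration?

Cisuralian → Guadalupian → Lopingian → Eocene → Pliocene → Pleistocene; total span 298.8883 Myr; longest is Cisuralian

Start ages (Ma): Cisuralian 298.9, Guadalupian 273.01, Lopingian 259.51, Eocene 56, Pliocene 5.333, Pleistocene 2.58.
Ordered oldest to youngest: Cisuralian, Guadalupian, Lopingian, Eocene, Pliocene, Pleistocene.
Span = 298.9 − 0.0117 = 298.8883 Myr.
Durations: Lopingian 7.608, Pleistocene 2.5683, Guadalupian 13.5, Pliocene 2.753, Cisuralian 25.89, Eocene 22.1 → longest is Cisuralian (25.89 Myr).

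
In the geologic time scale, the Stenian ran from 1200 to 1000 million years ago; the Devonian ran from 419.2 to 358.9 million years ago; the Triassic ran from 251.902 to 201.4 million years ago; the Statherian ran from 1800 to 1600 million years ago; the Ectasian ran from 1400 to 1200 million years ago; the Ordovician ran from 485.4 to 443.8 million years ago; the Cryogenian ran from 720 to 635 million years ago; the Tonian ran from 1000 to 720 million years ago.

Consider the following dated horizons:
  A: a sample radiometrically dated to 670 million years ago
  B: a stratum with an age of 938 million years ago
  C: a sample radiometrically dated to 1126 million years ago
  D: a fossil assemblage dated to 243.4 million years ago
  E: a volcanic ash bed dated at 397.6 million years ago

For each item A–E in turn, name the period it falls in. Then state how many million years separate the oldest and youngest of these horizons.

A — Cryogenian; B — Tonian; C — Stenian; D — Triassic; E — Devonian; span 882.6 million years

A: 670 Ma lies in 720–635 Ma, so Cryogenian.
B: 938 Ma lies in 1000–720 Ma, so Tonian.
C: 1126 Ma lies in 1200–1000 Ma, so Stenian.
D: 243.4 Ma lies in 251.902–201.4 Ma, so Triassic.
E: 397.6 Ma lies in 419.2–358.9 Ma, so Devonian.
Oldest = 1126 Ma, youngest = 243.4 Ma → span 882.6 Myr.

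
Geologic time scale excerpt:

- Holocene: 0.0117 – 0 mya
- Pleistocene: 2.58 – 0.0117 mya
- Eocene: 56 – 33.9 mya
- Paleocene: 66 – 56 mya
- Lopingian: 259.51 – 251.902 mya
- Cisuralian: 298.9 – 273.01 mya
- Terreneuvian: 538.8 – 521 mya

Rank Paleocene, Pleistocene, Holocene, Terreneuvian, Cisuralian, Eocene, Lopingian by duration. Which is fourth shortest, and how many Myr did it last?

Paleocene, 10 million years

Durations: Paleocene 10; Pleistocene 2.5683; Holocene 0.0117; Terreneuvian 17.8; Cisuralian 25.89; Eocene 22.1; Lopingian 7.608 Myr.
Sorted shortest-first: Holocene (0.0117), Pleistocene (2.5683), Lopingian (7.608), Paleocene (10), Terreneuvian (17.8), Eocene (22.1), Cisuralian (25.89).
The fourth shortest is Paleocene at 10 Myr.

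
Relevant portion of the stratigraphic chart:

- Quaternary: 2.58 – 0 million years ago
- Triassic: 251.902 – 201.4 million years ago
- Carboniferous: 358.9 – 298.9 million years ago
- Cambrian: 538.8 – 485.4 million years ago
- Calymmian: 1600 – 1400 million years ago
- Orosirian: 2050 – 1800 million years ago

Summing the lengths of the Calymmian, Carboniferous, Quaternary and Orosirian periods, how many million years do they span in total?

512.58 million years

Duration is start − end for each: (1600 − 1400) + (358.9 − 298.9) + (2.58 − 0) + (2050 − 1800).
That is 200 + 60 + 2.58 + 250, which totals 512.58 million years.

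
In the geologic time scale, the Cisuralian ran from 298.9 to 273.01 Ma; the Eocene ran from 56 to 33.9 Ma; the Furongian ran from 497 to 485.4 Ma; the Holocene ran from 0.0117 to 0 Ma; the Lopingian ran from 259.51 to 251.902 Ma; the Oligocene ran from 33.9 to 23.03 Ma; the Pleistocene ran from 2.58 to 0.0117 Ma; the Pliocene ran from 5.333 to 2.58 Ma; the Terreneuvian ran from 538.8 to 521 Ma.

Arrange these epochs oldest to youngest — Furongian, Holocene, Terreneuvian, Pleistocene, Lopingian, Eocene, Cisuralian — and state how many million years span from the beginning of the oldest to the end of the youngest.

Start ages (Ma): Terreneuvian 538.8, Furongian 497, Cisuralian 298.9, Lopingian 259.51, Eocene 56, Pleistocene 2.58, Holocene 0.0117.
Ordered oldest to youngest: Terreneuvian, Furongian, Cisuralian, Lopingian, Eocene, Pleistocene, Holocene.
Span = 538.8 − 0 = 538.8 Myr.

Terreneuvian, Furongian, Cisuralian, Lopingian, Eocene, Pleistocene, Holocene; total span 538.8 Myr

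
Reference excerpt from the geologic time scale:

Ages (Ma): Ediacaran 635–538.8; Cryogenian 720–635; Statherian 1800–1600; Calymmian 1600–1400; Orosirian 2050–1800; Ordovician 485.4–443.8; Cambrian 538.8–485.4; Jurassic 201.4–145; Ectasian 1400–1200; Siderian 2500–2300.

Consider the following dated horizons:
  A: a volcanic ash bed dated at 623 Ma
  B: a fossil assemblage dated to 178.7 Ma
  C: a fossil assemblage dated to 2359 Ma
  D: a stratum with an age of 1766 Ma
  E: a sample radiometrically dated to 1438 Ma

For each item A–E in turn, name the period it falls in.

A — Ediacaran; B — Jurassic; C — Siderian; D — Statherian; E — Calymmian

A: 623 Ma lies in 635–538.8 Ma, so Ediacaran.
B: 178.7 Ma lies in 201.4–145 Ma, so Jurassic.
C: 2359 Ma lies in 2500–2300 Ma, so Siderian.
D: 1766 Ma lies in 1800–1600 Ma, so Statherian.
E: 1438 Ma lies in 1600–1400 Ma, so Calymmian.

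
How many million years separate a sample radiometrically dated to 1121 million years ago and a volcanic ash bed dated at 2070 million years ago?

949 million years

2070 − 1121 = 949 million years.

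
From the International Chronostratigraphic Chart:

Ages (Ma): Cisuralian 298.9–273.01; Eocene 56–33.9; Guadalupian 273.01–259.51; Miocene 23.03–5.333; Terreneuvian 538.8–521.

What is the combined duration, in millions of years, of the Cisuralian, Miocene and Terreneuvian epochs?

61.387 million years

Duration is start − end for each: (298.9 − 273.01) + (23.03 − 5.333) + (538.8 − 521).
That is 25.89 + 17.697 + 17.8, which totals 61.387 million years.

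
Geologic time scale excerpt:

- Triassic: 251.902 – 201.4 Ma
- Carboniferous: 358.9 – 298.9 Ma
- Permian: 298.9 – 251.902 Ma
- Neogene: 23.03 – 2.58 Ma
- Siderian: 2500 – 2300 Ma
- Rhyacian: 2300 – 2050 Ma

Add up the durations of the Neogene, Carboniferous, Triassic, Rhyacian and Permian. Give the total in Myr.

Each duration: Neogene = 20.45; Carboniferous = 60; Triassic = 50.502; Rhyacian = 250; Permian = 46.998.
Sum: 20.45 + 60 + 50.502 + 250 + 46.998 = 427.95 Myr.

427.95 million years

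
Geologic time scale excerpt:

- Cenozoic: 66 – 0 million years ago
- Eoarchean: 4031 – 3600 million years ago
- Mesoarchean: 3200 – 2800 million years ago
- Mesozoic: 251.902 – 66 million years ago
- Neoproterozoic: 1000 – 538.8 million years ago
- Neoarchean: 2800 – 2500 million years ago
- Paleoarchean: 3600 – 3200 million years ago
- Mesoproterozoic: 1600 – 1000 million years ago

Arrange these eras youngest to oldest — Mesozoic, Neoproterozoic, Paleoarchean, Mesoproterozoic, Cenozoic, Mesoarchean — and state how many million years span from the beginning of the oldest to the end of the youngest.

Cenozoic → Mesozoic → Neoproterozoic → Mesoproterozoic → Mesoarchean → Paleoarchean; total span 3600 Myr

Start ages (Ma): Paleoarchean 3600, Mesoarchean 3200, Mesoproterozoic 1600, Neoproterozoic 1000, Mesozoic 251.902, Cenozoic 66.
Ordered youngest to oldest: Cenozoic, Mesozoic, Neoproterozoic, Mesoproterozoic, Mesoarchean, Paleoarchean.
Span = 3600 − 0 = 3600 Myr.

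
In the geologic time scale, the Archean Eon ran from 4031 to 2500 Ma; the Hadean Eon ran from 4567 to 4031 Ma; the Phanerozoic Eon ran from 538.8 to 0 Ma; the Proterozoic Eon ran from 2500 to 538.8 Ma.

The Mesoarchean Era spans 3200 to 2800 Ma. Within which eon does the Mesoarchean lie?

The Mesoarchean (3200–2800 Ma) lies entirely within 4031–2500 Ma, the Archean Eon.

Archean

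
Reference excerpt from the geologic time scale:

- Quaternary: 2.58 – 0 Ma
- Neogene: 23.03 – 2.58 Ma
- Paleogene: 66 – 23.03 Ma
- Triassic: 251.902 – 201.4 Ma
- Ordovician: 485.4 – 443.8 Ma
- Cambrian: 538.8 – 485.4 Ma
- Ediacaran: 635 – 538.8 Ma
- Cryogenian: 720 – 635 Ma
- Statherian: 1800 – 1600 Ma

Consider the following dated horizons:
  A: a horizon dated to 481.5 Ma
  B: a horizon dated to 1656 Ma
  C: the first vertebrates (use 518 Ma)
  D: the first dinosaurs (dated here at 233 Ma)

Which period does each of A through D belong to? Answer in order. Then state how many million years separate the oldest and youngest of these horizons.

Match each age against the start–end ranges in the excerpt: A = 481.5 Ma → Ordovician (485.4–443.8); B = 1656 Ma → Statherian (1800–1600); C = 518 Ma → Cambrian (538.8–485.4); D = 233 Ma → Triassic (251.902–201.4).
The largest age is 1656 Ma and the smallest is 233 Ma; their difference is 1423 Myr.

A — Ordovician; B — Statherian; C — Cambrian; D — Triassic; span 1423 million years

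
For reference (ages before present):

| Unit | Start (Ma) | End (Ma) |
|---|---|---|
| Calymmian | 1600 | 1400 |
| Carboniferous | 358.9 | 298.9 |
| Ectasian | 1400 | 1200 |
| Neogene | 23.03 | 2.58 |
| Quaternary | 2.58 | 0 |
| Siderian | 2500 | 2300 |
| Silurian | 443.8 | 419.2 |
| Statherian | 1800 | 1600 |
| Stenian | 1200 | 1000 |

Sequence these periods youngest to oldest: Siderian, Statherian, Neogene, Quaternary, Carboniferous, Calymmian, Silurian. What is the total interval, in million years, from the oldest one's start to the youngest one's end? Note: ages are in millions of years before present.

Quaternary → Neogene → Carboniferous → Silurian → Calymmian → Statherian → Siderian; total span 2500 Myr

Start ages (Ma): Siderian 2500, Statherian 1800, Calymmian 1600, Silurian 443.8, Carboniferous 358.9, Neogene 23.03, Quaternary 2.58.
Ordered youngest to oldest: Quaternary, Neogene, Carboniferous, Silurian, Calymmian, Statherian, Siderian.
Span = 2500 − 0 = 2500 Myr.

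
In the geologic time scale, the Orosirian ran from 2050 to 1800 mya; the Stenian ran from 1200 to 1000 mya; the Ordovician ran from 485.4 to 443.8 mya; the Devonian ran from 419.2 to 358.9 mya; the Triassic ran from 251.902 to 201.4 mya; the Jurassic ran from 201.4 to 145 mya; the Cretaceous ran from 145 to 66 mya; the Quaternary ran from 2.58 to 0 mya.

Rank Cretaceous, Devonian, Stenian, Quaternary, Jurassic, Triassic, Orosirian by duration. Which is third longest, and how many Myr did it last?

Durations: Cretaceous 79; Devonian 60.3; Stenian 200; Quaternary 2.58; Jurassic 56.4; Triassic 50.502; Orosirian 250 Myr.
Sorted longest-first: Orosirian (250), Stenian (200), Cretaceous (79), Devonian (60.3), Jurassic (56.4), Triassic (50.502), Quaternary (2.58).
The third longest is Cretaceous at 79 Myr.

Cretaceous, 79 million years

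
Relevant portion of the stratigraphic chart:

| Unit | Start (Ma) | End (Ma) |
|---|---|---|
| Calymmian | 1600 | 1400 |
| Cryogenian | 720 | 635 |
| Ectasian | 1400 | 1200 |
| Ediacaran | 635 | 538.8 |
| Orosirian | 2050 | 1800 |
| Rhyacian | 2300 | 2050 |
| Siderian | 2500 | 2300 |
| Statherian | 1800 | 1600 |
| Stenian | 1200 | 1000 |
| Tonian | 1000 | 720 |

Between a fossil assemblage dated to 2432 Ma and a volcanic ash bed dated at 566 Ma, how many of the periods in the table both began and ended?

2432 Ma sits inside the Siderian (2500–2300) and 566 Ma inside the Ediacaran (635–538.8); neither of those is wholly between the two dates.
The listed periods lying completely between them are Rhyacian, Orosirian, Statherian, Calymmian, Ectasian, Stenian, Tonian, Cryogenian — 8 in all.

8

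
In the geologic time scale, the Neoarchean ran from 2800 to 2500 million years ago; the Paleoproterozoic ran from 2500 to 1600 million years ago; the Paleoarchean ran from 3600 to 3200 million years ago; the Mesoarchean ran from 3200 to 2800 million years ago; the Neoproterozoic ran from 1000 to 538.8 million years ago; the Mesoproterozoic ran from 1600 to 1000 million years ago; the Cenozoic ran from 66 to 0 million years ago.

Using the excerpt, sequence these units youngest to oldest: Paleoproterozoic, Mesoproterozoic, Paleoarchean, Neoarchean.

Mesoproterozoic, Paleoproterozoic, Neoarchean, Paleoarchean

Read off each span (Ma): Paleoproterozoic 2500–1600; Mesoproterozoic 1600–1000; Paleoarchean 3600–3200; Neoarchean 2800–2500.
Larger Ma is older, so oldest→youngest is Paleoarchean, Neoarchean, Paleoproterozoic, Mesoproterozoic; reverse it for youngest→oldest.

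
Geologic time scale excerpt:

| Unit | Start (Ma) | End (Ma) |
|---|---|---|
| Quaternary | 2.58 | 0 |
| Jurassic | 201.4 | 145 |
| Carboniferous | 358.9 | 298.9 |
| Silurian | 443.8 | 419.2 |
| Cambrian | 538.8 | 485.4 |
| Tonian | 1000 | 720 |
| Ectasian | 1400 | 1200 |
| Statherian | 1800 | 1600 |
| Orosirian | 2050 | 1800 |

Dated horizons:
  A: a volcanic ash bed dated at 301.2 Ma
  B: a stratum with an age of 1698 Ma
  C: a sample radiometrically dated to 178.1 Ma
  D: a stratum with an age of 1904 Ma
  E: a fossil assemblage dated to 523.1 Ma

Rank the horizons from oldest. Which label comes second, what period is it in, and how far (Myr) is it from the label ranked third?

Sorted oldest-first by Ma: D (1904), B (1698), E (523.1), A (301.2), C (178.1).
The second oldest is B at 1698 Ma, which lies in 1800–1600 Ma: the Statherian.
The third oldest is E at 523.1 Ma; separation = |1698 − 523.1| = 1174.9 Myr.

B, in the Statherian; 1174.9 million years to E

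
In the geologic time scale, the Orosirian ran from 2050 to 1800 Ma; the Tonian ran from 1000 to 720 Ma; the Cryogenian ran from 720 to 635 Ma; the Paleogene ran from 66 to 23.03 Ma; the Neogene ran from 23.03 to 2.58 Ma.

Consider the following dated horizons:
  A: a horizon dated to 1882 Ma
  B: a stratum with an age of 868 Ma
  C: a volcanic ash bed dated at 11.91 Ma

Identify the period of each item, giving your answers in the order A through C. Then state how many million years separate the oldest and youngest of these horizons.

A: 1882 Ma lies in 2050–1800 Ma, so Orosirian.
B: 868 Ma lies in 1000–720 Ma, so Tonian.
C: 11.91 Ma lies in 23.03–2.58 Ma, so Neogene.
Oldest = 1882 Ma, youngest = 11.91 Ma → span 1870.09 Myr.

A — Orosirian; B — Tonian; C — Neogene; span 1870.09 million years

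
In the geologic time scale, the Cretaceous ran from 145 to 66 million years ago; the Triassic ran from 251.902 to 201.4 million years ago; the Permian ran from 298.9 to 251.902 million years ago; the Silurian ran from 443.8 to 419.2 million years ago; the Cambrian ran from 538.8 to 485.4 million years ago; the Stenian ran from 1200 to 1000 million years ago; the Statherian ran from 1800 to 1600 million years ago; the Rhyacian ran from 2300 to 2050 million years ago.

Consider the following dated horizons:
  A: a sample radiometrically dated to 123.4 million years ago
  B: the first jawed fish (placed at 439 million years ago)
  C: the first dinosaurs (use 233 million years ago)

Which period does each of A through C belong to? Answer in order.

A — Cretaceous; B — Silurian; C — Triassic

A: 123.4 Ma lies in 145–66 Ma, so Cretaceous.
B: 439 Ma lies in 443.8–419.2 Ma, so Silurian.
C: 233 Ma lies in 251.902–201.4 Ma, so Triassic.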